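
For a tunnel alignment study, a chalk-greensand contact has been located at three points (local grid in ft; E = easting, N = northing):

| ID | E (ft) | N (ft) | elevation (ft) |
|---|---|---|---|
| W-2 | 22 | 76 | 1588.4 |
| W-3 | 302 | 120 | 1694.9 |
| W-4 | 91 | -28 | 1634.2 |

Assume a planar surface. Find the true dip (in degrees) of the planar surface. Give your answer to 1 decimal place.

23.8°

Let the plane be z = a·E + b·N + c.
W-3−W-2: 280a + 44b = 106.5;  W-4−W-2: 69a − 104b = 45.8.
Solving gives a = 0.40712, b = −0.17028.
Gradient magnitude |∇z| = √(a² + b²) = √(0.16574 + 0.02900) = 0.44129.
True dip = arctan(0.44129) = 23.8°, dipping toward WNW (azimuth ≈ 293°).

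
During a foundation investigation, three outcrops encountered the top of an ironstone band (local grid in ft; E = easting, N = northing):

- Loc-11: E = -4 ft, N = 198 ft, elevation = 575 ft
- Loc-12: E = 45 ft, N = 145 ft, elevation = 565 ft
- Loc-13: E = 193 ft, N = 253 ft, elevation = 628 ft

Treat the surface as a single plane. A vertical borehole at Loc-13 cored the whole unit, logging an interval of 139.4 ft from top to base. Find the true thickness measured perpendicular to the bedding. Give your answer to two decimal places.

129.97 ft

Two edge vectors: Loc-11→Loc-12 = (49, -53, -10), Loc-11→Loc-13 = (197, 55, 53).
Normal n = (Loc-11→Loc-12) × (Loc-11→Loc-13) = (-2259, -4567, 13136).
So ∂z/∂E = −n_x/n_z = 0.17197 and ∂z/∂N = −n_y/n_z = 0.34767.
|∇z| = √(a²+b²) = 0.38788, so dip δ = arctan(0.38788) = 21.20°.
True thickness = vertical thickness × cos δ = 139.4 × cos 21.20° = 129.97 ft.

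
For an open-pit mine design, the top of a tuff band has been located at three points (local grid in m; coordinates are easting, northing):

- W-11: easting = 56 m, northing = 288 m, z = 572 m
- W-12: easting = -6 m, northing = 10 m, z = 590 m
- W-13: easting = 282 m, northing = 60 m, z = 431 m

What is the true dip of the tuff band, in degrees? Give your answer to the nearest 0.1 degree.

Let the plane be z = a·easting + b·northing + c.
W-12−W-11: −62a − 278b = 18;  W-13−W-11: 226a − 228b = −141.
Solving gives a = −0.56263, b = 0.06073.
Gradient magnitude |∇z| = √(a² + b²) = √(0.31655 + 0.00369) = 0.56589.
True dip = arctan(0.56589) = 29.5°, dipping toward E (azimuth ≈ 096°).

29.5°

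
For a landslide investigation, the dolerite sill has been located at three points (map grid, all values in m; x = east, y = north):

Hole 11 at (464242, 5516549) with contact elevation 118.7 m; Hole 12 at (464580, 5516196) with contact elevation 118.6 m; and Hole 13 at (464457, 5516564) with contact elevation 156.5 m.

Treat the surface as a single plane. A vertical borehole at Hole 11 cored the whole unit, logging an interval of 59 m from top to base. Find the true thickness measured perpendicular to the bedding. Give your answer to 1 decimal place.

57.5 m

Two edge vectors: Hole 11→Hole 12 = (338, -353, -0.1), Hole 11→Hole 13 = (215, 15, 37.8).
Normal n = (Hole 11→Hole 12) × (Hole 11→Hole 13) = (-13341.9, -12797.9, 80965).
So ∂z/∂x = −n_x/n_z = 0.16479 and ∂z/∂y = −n_y/n_z = 0.15807.
|∇z| = √(a²+b²) = 0.22834, so dip δ = arctan(0.22834) = 12.86°.
True thickness = vertical thickness × cos δ = 59 × cos 12.86° = 57.5 m.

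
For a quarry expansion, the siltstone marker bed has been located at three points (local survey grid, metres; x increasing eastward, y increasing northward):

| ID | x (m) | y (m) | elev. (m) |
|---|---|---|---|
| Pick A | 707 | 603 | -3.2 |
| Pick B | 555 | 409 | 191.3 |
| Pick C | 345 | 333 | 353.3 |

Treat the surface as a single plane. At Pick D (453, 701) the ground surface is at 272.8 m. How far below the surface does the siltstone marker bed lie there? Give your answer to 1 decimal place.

Two edge vectors: Pick A→Pick B = (-152, -194, 194.5), Pick A→Pick C = (-362, -270, 356.5).
Normal n = (Pick A→Pick B) × (Pick A→Pick C) = (-16646, -16221, -29188).
So ∂z/∂x = −n_x/n_z = −0.57030 and ∂z/∂y = −n_y/n_z = −0.55574.
Intercept c from Pick A: -3.2 + 403.20 + 335.11 = 735.12.
At (453, 701): z_contact = −258.35 − 389.58 + 735.12 = 87.19 m.
Depth below ground = 272.8 − 87.19 = 185.6 m.

185.6 m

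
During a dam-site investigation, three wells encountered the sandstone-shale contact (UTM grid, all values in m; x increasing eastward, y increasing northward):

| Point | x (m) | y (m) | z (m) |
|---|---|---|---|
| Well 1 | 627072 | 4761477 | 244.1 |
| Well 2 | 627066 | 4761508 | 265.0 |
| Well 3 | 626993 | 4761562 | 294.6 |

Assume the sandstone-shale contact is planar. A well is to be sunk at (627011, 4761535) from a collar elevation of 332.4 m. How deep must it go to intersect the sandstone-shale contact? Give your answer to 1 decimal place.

Let the plane be z = a·x + b·y + c.
Well 2−Well 1: −6a + 31b = 20.9;  Well 3−Well 1: −79a + 85b = 50.5.
Solving gives a = 0.108818979, b = 0.695255286.
Then c = 244.1 − a·627072 − b·4761477 = −3378435.29.
At (627011, 4761535): z_contact = 68230.70 + 3310482.38 − 3378435.29 = 277.79 m.
Depth below ground = 332.4 − 277.79 = 54.6 m.

54.6 m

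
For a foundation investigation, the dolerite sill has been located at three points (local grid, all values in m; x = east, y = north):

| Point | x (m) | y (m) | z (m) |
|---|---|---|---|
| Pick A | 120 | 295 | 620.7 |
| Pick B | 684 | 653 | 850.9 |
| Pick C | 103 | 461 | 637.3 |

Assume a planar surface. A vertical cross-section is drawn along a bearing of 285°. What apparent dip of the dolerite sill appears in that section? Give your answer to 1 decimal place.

15.5°

Let the plane be z = a·x + b·y + c.
Pick B−Pick A: 564a + 358b = 230.2;  Pick C−Pick A: −17a + 166b = 16.6.
Solving gives a = 0.32364, b = 0.13314.
Unit vector along 285° is (sin 285°, cos 285°) = (-0.9659, 0.2588).
Slope in that direction = a·(-0.9659) + b·(0.2588) = −0.27815.
Apparent dip = arctan|0.27815| = 15.5° (true dip is 19.3°, so apparent ≤ true as expected).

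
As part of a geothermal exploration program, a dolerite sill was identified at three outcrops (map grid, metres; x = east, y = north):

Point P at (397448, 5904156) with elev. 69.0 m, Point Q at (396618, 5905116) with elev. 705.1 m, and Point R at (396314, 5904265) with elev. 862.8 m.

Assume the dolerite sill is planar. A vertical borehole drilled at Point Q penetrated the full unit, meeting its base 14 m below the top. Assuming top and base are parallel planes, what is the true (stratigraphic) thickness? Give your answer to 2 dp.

11.49 m

Two edge vectors: Point P→Point Q = (-830, 960, 636.1), Point P→Point R = (-1134, 109, 793.8).
Normal n = (Point P→Point Q) × (Point P→Point R) = (692713.1, -62483.4, 998170).
So ∂z/∂x = −n_x/n_z = −0.69398 and ∂z/∂y = −n_y/n_z = 0.06260.
|∇z| = √(a²+b²) = 0.69680, so dip δ = arctan(0.69680) = 34.87°.
True thickness = vertical thickness × cos δ = 14 × cos 34.87° = 11.49 m.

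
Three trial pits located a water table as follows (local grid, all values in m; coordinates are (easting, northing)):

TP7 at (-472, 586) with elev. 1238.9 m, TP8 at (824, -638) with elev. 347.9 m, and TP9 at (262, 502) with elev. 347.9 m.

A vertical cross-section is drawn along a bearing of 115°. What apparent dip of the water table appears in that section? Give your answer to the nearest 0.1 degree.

41.9°

Let the plane be z = a·E + b·N + c.
TP8−TP7: 1296a − 1224b = −891;  TP9−TP7: 734a − 84b = −891.
Solving gives a = −1.28648, b = −0.63421.
Unit vector along 115° is (sin 115°, cos 115°) = (0.9063, -0.4226).
Slope in that direction = a·(0.9063) + b·(-0.4226) = −0.89791.
Apparent dip = arctan|0.89791| = 41.9° (true dip is 55.1°, so apparent ≤ true as expected).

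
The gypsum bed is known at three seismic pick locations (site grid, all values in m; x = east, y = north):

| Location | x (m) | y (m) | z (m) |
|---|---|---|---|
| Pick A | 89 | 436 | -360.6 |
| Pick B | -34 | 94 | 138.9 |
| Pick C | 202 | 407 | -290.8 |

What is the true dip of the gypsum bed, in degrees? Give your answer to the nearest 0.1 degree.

Two edge vectors: Pick A→Pick B = (-123, -342, 499.5), Pick A→Pick C = (113, -29, 69.8).
Normal n = (Pick A→Pick B) × (Pick A→Pick C) = (-9386.1, 65028.9, 42213).
So ∂z/∂x = −n_x/n_z = 0.22235 and ∂z/∂y = −n_y/n_z = −1.54049.
Gradient magnitude |∇z| = √(a² + b²) = √(0.04944 + 2.37312) = 1.55646.
True dip = arctan(1.55646) = 57.3°, dipping toward N (azimuth ≈ 352°).

57.3°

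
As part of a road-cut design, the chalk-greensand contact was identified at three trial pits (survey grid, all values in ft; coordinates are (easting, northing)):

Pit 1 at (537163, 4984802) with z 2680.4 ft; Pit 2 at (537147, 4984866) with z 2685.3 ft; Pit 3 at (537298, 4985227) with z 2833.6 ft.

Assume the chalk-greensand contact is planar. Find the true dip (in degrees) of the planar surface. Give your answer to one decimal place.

Two edge vectors: Pit 1→Pit 2 = (-16, 64, 4.9), Pit 1→Pit 3 = (135, 425, 153.2).
Normal n = (Pit 1→Pit 2) × (Pit 1→Pit 3) = (7722.3, 3112.7, -15440).
So ∂z/∂E = −n_x/n_z = 0.50015 and ∂z/∂N = −n_y/n_z = 0.20160.
Gradient magnitude |∇z| = √(a² + b²) = √(0.25015 + 0.04064) = 0.53925.
True dip = arctan(0.53925) = 28.3°, dipping toward WSW (azimuth ≈ 248°).

28.3°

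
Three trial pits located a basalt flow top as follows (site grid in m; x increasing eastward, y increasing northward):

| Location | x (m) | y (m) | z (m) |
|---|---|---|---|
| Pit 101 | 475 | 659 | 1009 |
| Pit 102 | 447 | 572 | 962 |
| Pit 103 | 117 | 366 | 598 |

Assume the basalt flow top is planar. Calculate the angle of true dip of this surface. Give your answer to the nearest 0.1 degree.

44.6°

Two edge vectors: Pit 101→Pit 102 = (-28, -87, -47), Pit 101→Pit 103 = (-358, -293, -411).
Normal n = (Pit 101→Pit 102) × (Pit 101→Pit 103) = (21986, 5318, -22942).
So ∂z/∂x = −n_x/n_z = 0.95833 and ∂z/∂y = −n_y/n_z = 0.23180.
Gradient magnitude |∇z| = √(a² + b²) = √(0.91840 + 0.05373) = 0.98597.
True dip = arctan(0.98597) = 44.6°, dipping toward WSW (azimuth ≈ 256°).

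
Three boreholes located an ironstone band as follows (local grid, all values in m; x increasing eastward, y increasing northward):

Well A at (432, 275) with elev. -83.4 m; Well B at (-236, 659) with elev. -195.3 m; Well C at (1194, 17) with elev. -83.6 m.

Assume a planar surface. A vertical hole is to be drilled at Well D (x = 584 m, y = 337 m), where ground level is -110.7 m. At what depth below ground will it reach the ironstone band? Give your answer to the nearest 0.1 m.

53.3 m

Two edge vectors: Well A→Well B = (-668, 384, -111.9), Well A→Well C = (762, -258, -0.2).
Normal n = (Well A→Well B) × (Well A→Well C) = (-28947, -85401.4, -120264).
So ∂z/∂x = −n_x/n_z = −0.240695 and ∂z/∂y = −n_y/n_z = −0.710116.
Intercept c from Well A: -83.4 + 103.98 + 195.28 = 215.86.
At (584, 337): z_contact = −140.57 − 239.31 + 215.86 = -164.01 m.
Depth below ground = -110.7 − (-164.01) = 53.3 m.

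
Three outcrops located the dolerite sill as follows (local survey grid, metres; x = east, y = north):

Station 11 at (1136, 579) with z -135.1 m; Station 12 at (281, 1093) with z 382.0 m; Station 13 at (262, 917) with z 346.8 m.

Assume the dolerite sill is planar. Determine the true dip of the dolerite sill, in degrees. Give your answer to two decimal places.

Two edge vectors: Station 11→Station 12 = (-855, 514, 517.1), Station 11→Station 13 = (-874, 338, 481.9).
Normal n = (Station 11→Station 12) × (Station 11→Station 13) = (72916.8, -39920.9, 160246).
So ∂z/∂x = −n_x/n_z = −0.45503 and ∂z/∂y = −n_y/n_z = 0.24912.
Gradient magnitude |∇z| = √(a² + b²) = √(0.20705 + 0.06206) = 0.51876.
True dip = arctan(0.51876) = 27.42°, dipping toward ESE (azimuth ≈ 119°).

27.42°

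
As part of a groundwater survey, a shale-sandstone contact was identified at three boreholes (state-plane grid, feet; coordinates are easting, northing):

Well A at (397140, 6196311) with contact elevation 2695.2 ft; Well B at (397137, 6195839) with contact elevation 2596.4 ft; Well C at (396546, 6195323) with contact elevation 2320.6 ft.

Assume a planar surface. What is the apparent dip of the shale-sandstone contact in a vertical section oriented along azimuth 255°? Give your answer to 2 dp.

18.24°

Two edge vectors: Well A→Well B = (-3, -472, -98.8), Well A→Well C = (-594, -988, -374.6).
Normal n = (Well A→Well B) × (Well A→Well C) = (79196.8, 57563.4, -277404).
So ∂z/∂easting = −n_x/n_z = 0.28549 and ∂z/∂northing = −n_y/n_z = 0.20751.
Unit vector along 255° is (sin 255°, cos 255°) = (-0.9659, -0.2588).
Slope in that direction = a·(-0.9659) + b·(-0.2588) = −0.32947.
Apparent dip = arctan|0.32947| = 18.24° (true dip is 19.4°, so apparent ≤ true as expected).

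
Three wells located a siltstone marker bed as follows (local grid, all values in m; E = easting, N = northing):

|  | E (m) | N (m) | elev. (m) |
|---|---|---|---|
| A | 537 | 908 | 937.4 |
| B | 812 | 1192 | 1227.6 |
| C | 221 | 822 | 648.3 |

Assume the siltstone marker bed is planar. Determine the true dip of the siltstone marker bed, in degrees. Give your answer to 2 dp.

Let the plane be z = a·E + b·N + c.
B−A: 275a + 284b = 290.2;  C−A: −316a − 86b = −289.1.
Solving gives a = 0.86464, b = 0.18460.
Gradient magnitude |∇z| = √(a² + b²) = √(0.74759 + 0.03408) = 0.88412.
True dip = arctan(0.88412) = 41.48°, dipping toward WSW (azimuth ≈ 258°).

41.48°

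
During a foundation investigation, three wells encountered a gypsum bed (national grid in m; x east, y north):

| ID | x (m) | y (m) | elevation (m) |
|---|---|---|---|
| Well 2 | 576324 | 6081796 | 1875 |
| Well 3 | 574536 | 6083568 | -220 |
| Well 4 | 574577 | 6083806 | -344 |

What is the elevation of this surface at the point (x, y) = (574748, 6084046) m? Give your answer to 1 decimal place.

-396.5 m

Two edge vectors: Well 2→Well 3 = (-1788, 1772, -2095), Well 2→Well 4 = (-1747, 2010, -2219).
Normal n = (Well 2→Well 3) × (Well 2→Well 4) = (278882, -307607, -498196).
So ∂z/∂x = −n_x/n_z = 0.559783700 and ∂z/∂y = −n_y/n_z = −0.617441730.
Intercept c from Well 2: 1875 − 322616.78 + 3755154.64 = 3434412.86.
At (574748, 6084046): z = 321734.6 − 3756543.9 + 3434412.86 = -396.5 m.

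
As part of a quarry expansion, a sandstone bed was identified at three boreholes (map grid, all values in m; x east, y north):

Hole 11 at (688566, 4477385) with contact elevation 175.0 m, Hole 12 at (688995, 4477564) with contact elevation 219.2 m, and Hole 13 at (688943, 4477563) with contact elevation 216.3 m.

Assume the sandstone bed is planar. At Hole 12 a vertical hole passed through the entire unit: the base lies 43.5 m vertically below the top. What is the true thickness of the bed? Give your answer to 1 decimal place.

43.1 m

Let the plane be z = a·x + b·y + c.
Hole 12−Hole 11: 429a + 179b = 44.2;  Hole 13−Hole 11: 377a + 178b = 41.3.
Solving gives a = 0.05349, b = 0.11874.
|∇z| = √(a²+b²) = 0.13023, so dip δ = arctan(0.13023) = 7.42°.
True thickness = vertical thickness × cos δ = 43.5 × cos 7.42° = 43.1 m.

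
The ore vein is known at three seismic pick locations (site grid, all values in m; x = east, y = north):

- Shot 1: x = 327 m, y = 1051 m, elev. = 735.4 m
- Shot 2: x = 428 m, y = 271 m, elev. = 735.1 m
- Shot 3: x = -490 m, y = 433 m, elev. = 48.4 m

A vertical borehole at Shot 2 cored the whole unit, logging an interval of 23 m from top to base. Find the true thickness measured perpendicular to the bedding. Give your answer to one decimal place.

Two edge vectors: Shot 1→Shot 2 = (101, -780, -0.3), Shot 1→Shot 3 = (-817, -618, -687).
Normal n = (Shot 1→Shot 2) × (Shot 1→Shot 3) = (535674.6, 69632.1, -699678).
So ∂z/∂x = −n_x/n_z = 0.76560 and ∂z/∂y = −n_y/n_z = 0.09952.
|∇z| = √(a²+b²) = 0.77204, so dip δ = arctan(0.77204) = 37.67°.
True thickness = vertical thickness × cos δ = 23 × cos 37.67° = 18.2 m.

18.2 m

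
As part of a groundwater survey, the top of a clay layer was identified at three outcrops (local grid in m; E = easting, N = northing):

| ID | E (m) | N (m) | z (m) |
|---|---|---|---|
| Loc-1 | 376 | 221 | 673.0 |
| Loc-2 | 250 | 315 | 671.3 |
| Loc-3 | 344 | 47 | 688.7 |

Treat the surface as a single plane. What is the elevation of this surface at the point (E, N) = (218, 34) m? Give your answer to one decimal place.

695.7 m

Let the plane be z = a·E + b·N + c.
Loc-2−Loc-1: −126a + 94b = −1.7;  Loc-3−Loc-1: −32a − 174b = 15.7.
Solving gives a = −0.04733, b = −0.08153.
Then c = 673 − a·376 − b·221 = 708.81.
At (218, 34): z = −10.3 − 2.8 + 708.81 = 695.7 m.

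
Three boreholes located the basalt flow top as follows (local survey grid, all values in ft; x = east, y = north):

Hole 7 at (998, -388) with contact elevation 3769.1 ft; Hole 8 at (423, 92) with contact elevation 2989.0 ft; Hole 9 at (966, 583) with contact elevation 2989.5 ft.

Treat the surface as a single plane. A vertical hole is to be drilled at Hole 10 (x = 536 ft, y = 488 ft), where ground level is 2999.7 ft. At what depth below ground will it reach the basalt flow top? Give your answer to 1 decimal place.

239.7 ft

Let the plane be z = a·x + b·y + c.
Hole 8−Hole 7: −575a + 480b = −780.1;  Hole 9−Hole 7: −32a + 971b = −779.6.
Solving gives a = 0.70588, b = −0.77962.
Then c = 3769.1 − a·998 − b·-388 = 2762.14.
At (536, 488): z_contact = 378.35 − 380.45 + 2762.14 = 2760.03 ft.
Depth below ground = 2999.7 − 2760.03 = 239.7 ft.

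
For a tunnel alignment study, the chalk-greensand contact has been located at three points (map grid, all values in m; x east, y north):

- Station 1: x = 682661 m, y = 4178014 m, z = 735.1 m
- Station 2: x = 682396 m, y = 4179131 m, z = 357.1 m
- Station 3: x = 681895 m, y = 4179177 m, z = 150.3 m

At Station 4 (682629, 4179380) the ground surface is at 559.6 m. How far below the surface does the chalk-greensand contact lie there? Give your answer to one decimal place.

172.8 m

Let the plane be z = a·x + b·y + c.
Station 2−Station 1: −265a + 1117b = −378;  Station 3−Station 1: −766a + 1163b = −584.8.
Solving gives a = 0.390202895, b = −0.245833691.
Then c = 735.1 − a·682661 − b·4178014 = 761455.40.
At (682629, 4179380): z_contact = 266363.81 − 1027432.41 + 761455.40 = 386.80 m.
Depth below ground = 559.6 − 386.80 = 172.8 m.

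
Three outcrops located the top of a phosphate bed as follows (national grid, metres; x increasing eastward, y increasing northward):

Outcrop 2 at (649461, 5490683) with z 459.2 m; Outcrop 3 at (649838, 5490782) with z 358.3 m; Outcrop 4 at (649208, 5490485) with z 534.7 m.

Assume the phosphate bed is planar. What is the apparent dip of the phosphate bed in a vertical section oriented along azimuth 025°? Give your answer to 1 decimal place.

Let the plane be z = a·x + b·y + c.
Outcrop 3−Outcrop 2: 377a + 99b = −100.9;  Outcrop 4−Outcrop 2: −253a − 198b = 75.5.
Solving gives a = −0.25210, b = −0.05919.
Unit vector along 025° is (sin 25°, cos 25°) = (0.4226, 0.9063).
Slope in that direction = a·(0.4226) + b·(0.9063) = −0.16019.
Apparent dip = arctan|0.16019| = 9.1° (true dip is 14.5°, so apparent ≤ true as expected).

9.1°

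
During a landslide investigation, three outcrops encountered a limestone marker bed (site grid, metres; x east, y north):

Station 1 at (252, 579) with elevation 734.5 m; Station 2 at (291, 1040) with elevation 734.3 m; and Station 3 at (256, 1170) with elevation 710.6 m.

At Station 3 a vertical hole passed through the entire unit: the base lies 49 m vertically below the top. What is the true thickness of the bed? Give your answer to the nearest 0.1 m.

43.5 m

Two edge vectors: Station 1→Station 2 = (39, 461, -0.2), Station 1→Station 3 = (4, 591, -23.9).
Normal n = (Station 1→Station 2) × (Station 1→Station 3) = (-10899.7, 931.3, 21205).
So ∂z/∂x = −n_x/n_z = 0.51402 and ∂z/∂y = −n_y/n_z = −0.04392.
|∇z| = √(a²+b²) = 0.51589, so dip δ = arctan(0.51589) = 27.29°.
True thickness = vertical thickness × cos δ = 49 × cos 27.29° = 43.5 m.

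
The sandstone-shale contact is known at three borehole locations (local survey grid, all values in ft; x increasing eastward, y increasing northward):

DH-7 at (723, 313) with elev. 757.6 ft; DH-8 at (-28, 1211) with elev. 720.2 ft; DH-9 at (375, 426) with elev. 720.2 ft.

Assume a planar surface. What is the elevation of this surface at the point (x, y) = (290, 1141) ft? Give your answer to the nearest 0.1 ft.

756.6 ft

Let the plane be z = a·x + b·y + c.
DH-8−DH-7: −751a + 898b = −37.4;  DH-9−DH-7: −348a + 113b = −37.4.
Solving gives a = 0.128971, b = 0.066210.
Then c = 757.6 − a·723 − b·313 = 643.63.
At (290, 1141): z = 37.4 + 75.5 + 643.63 = 756.6 ft.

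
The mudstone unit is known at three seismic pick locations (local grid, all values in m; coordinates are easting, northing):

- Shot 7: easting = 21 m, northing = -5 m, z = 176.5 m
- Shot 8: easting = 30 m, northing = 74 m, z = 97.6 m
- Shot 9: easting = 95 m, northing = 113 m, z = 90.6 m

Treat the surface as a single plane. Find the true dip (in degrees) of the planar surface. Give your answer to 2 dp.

49.79°

Let the plane be z = a·easting + b·northing + c.
Shot 8−Shot 7: 9a + 79b = −78.9;  Shot 9−Shot 7: 74a + 118b = −85.9.
Solving gives a = 0.52761, b = −1.05884.
Gradient magnitude |∇z| = √(a² + b²) = √(0.27838 + 1.12115) = 1.18301.
True dip = arctan(1.18301) = 49.79°, dipping toward NNW (azimuth ≈ 334°).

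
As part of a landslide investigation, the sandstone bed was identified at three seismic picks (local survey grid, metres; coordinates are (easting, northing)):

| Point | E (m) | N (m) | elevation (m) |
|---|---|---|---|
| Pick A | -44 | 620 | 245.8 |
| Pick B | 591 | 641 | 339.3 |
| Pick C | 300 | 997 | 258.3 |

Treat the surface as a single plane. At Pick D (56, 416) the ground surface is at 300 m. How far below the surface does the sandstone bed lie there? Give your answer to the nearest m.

18 m

Let the plane be z = a·E + b·N + c.
Pick B−Pick A: 635a + 21b = 93.5;  Pick C−Pick A: 344a + 377b = 12.5.
Solving gives a = 0.15069, b = −0.10435.
Then c = 245.8 − a·-44 − b·620 = 317.13.
At (56, 416): z_contact = 8.4 − 43.4 + 317.13 = 282.2 m.
Depth below ground = 300 − 282.2 = 18 m.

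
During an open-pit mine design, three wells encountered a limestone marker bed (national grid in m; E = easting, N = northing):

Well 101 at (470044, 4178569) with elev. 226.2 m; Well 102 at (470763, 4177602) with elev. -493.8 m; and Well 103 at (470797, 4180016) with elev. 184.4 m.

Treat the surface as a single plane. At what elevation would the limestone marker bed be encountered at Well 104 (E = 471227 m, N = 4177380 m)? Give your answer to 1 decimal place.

-842.0 m

Let the plane be z = a·E + b·N + c.
Well 102−Well 101: 719a − 967b = −720;  Well 103−Well 101: 753a + 1447b = −41.8.
Solving gives a = −0.611950056, b = 0.289563505.
Then c = 226.2 − a·470044 − b·4178569 = −922091.43.
At (471227, 4177380): z = −288367.4 + 1209616.8 − 922091.43 = -842.0 m.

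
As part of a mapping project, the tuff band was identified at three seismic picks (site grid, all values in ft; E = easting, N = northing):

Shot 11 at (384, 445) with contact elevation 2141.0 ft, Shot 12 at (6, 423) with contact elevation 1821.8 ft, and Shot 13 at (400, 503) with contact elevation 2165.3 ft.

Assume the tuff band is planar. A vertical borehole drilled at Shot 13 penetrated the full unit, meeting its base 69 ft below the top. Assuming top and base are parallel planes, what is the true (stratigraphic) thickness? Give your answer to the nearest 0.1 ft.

52.5 ft

Two edge vectors: Shot 11→Shot 12 = (-378, -22, -319.2), Shot 11→Shot 13 = (16, 58, 24.3).
Normal n = (Shot 11→Shot 12) × (Shot 11→Shot 13) = (17979, 4078.2, -21572).
So ∂z/∂E = −n_x/n_z = 0.83344 and ∂z/∂N = −n_y/n_z = 0.18905.
|∇z| = √(a²+b²) = 0.85461, so dip δ = arctan(0.85461) = 40.52°.
True thickness = vertical thickness × cos δ = 69 × cos 40.52° = 52.5 ft.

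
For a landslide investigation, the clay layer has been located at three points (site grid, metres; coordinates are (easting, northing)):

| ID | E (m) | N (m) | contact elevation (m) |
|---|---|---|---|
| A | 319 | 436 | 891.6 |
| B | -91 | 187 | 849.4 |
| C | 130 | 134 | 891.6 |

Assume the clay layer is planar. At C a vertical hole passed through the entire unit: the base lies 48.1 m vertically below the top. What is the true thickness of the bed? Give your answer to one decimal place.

47.2 m

Two edge vectors: A→B = (-410, -249, -42.2), A→C = (-189, -302, 0).
Normal n = (A→B) × (A→C) = (-12744.4, 7975.8, 76759).
So ∂z/∂E = −n_x/n_z = 0.16603 and ∂z/∂N = −n_y/n_z = −0.10391.
|∇z| = √(a²+b²) = 0.19586, so dip δ = arctan(0.19586) = 11.08°.
True thickness = vertical thickness × cos δ = 48.1 × cos 11.08° = 47.2 m.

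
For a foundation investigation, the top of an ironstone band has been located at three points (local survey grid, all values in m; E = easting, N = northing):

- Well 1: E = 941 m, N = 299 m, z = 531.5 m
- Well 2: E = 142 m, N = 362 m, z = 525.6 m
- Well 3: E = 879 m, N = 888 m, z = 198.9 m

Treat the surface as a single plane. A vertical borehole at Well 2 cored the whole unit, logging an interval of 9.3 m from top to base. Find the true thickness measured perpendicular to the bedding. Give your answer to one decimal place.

Two edge vectors: Well 1→Well 2 = (-799, 63, -5.9), Well 1→Well 3 = (-62, 589, -332.6).
Normal n = (Well 1→Well 2) × (Well 1→Well 3) = (-17478.7, -265381.6, -466705).
So ∂z/∂E = −n_x/n_z = −0.03745 and ∂z/∂N = −n_y/n_z = −0.56863.
|∇z| = √(a²+b²) = 0.56986, so dip δ = arctan(0.56986) = 29.68°.
True thickness = vertical thickness × cos δ = 9.3 × cos 29.68° = 8.1 m.

8.1 m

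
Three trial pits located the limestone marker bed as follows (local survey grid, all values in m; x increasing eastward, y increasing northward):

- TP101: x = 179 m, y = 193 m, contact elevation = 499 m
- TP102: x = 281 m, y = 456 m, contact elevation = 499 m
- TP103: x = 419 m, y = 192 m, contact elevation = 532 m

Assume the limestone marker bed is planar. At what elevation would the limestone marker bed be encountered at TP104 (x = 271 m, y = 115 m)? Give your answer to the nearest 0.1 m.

Two edge vectors: TP101→TP102 = (102, 263, 0), TP101→TP103 = (240, -1, 33).
Normal n = (TP101→TP102) × (TP101→TP103) = (8679, -3366, -63222).
So ∂z/∂x = −n_x/n_z = 0.13728 and ∂z/∂y = −n_y/n_z = −0.05324.
Intercept c from TP101: 499 − 24.57 + 10.28 = 484.70.
At (271, 115): z = 37.2 − 6.1 + 484.70 = 515.8 m.

515.8 m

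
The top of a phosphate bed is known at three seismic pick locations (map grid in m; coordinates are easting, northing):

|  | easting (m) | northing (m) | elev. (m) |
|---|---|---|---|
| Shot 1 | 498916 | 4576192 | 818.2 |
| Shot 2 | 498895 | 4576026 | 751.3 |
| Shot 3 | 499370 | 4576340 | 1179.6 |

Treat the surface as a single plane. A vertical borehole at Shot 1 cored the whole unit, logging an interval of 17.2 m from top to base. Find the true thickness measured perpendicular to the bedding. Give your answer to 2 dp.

Let the plane be z = a·easting + b·northing + c.
Shot 2−Shot 1: −21a − 166b = −66.9;  Shot 3−Shot 1: 454a + 148b = 361.4.
Solving gives a = 0.69325, b = 0.31531.
|∇z| = √(a²+b²) = 0.76159, so dip δ = arctan(0.76159) = 37.29°.
True thickness = vertical thickness × cos δ = 17.2 × cos 37.29° = 13.68 m.

13.68 m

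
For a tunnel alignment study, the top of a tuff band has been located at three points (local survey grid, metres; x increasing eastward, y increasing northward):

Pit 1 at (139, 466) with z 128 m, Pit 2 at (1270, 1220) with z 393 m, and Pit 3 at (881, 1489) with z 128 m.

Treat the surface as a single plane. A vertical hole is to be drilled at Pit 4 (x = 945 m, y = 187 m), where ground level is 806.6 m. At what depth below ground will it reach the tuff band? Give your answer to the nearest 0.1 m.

Let the plane be z = a·x + b·y + c.
Pit 2−Pit 1: 1131a + 754b = 265;  Pit 3−Pit 1: 742a + 1023b = 0.
Solving gives a = 0.453681, b = −0.329063.
Then c = 128 − a·139 − b·466 = 218.28.
At (945, 187): z_contact = 428.73 − 61.53 + 218.28 = 585.48 m.
Depth below ground = 806.6 − 585.48 = 221.1 m.

221.1 m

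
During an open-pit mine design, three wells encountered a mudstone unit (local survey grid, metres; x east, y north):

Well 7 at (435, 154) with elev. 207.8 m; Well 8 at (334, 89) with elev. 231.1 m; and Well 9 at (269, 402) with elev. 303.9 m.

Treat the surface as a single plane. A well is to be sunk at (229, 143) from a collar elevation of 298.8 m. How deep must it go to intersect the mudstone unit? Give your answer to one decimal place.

Let the plane be z = a·x + b·y + c.
Well 8−Well 7: −101a − 65b = 23.3;  Well 9−Well 7: −166a + 248b = 96.1.
Solving gives a = −0.33553, b = 0.16291.
Then c = 207.8 − a·435 − b·154 = 328.67.
At (229, 143): z_contact = −76.84 + 23.30 + 328.67 = 275.13 m.
Depth below ground = 298.8 − 275.13 = 23.7 m.

23.7 m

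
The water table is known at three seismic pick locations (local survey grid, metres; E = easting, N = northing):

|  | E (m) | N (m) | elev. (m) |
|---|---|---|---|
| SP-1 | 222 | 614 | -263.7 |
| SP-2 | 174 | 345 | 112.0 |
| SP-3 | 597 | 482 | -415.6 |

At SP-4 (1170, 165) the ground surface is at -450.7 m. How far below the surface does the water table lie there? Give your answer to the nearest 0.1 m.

Let the plane be z = a·E + b·N + c.
SP-2−SP-1: −48a − 269b = 375.7;  SP-3−SP-1: 375a − 132b = −151.9.
Solving gives a = −0.843696, b = −1.246106.
Then c = -263.7 − a·222 − b·614 = 688.71.
At (1170, 165): z_contact = −987.12 − 205.61 + 688.71 = -504.02 m.
Depth below ground = -450.7 − (-504.02) = 53.3 m.

53.3 m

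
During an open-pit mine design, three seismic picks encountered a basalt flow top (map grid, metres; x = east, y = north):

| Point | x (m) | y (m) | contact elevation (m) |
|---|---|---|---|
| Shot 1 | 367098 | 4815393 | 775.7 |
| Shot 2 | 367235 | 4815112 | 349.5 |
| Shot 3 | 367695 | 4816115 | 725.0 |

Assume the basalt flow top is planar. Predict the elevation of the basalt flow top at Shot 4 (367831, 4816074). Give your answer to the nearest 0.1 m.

522.7 m

Let the plane be z = a·x + b·y + c.
Shot 2−Shot 1: 137a − 281b = −426.2;  Shot 3−Shot 1: 597a + 722b = −50.7.
Solving gives a = −1.207342006, b = 0.928093043.
Then c = 775.7 − a·367098 − b·4815393 = −4025144.21.
At (367831, 4816074): z = −444097.8 + 4469764.8 − 4025144.21 = 522.7 m.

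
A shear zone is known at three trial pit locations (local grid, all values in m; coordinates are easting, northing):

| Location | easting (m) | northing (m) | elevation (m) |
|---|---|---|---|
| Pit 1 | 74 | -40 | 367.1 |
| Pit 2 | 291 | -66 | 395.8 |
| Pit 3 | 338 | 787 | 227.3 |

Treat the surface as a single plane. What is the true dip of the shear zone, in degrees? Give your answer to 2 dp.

12.97°

Let the plane be z = a·easting + b·northing + c.
Pit 2−Pit 1: 217a − 26b = 28.7;  Pit 3−Pit 1: 264a + 827b = −139.8.
Solving gives a = 0.10788, b = −0.20348.
Gradient magnitude |∇z| = √(a² + b²) = √(0.01164 + 0.04140) = 0.23031.
True dip = arctan(0.23031) = 12.97°, dipping toward NNW (azimuth ≈ 332°).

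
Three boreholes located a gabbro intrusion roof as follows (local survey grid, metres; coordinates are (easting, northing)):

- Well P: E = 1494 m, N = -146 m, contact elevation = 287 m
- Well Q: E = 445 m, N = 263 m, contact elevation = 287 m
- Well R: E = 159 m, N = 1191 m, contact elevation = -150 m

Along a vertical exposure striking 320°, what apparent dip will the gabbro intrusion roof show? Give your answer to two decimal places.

Let the plane be z = a·E + b·N + c.
Well Q−Well P: −1049a + 409b = 0;  Well R−Well P: −1335a + 1337b = −437.
Solving gives a = −0.20868, b = −0.53522.
Unit vector along 320° is (sin 320°, cos 320°) = (-0.6428, 0.7660).
Slope in that direction = a·(-0.6428) + b·(0.7660) = −0.27586.
Apparent dip = arctan|0.27586| = 15.42° (true dip is 29.9°, so apparent ≤ true as expected).

15.42°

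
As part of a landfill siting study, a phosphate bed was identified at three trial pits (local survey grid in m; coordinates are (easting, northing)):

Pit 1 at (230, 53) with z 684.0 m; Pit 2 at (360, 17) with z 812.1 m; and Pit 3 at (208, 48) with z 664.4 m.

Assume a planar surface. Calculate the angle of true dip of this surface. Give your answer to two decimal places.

43.59°

Two edge vectors: Pit 1→Pit 2 = (130, -36, 128.1), Pit 1→Pit 3 = (-22, -5, -19.6).
Normal n = (Pit 1→Pit 2) × (Pit 1→Pit 3) = (1346.1, -270.2, -1442).
So ∂z/∂E = −n_x/n_z = 0.93350 and ∂z/∂N = −n_y/n_z = −0.18738.
Gradient magnitude |∇z| = √(a² + b²) = √(0.87141 + 0.03511) = 0.95212.
True dip = arctan(0.95212) = 43.59°, dipping toward WNW (azimuth ≈ 281°).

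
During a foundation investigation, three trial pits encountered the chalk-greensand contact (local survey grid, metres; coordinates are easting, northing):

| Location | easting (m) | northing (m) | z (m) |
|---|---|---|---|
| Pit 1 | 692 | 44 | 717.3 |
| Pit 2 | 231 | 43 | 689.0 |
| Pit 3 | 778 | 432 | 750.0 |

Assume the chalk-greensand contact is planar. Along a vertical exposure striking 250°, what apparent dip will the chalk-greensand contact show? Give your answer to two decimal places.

Let the plane be z = a·easting + b·northing + c.
Pit 2−Pit 1: −461a − 1b = −28.3;  Pit 3−Pit 1: 86a + 388b = 32.7.
Solving gives a = 0.06123, b = 0.07071.
Unit vector along 250° is (sin 250°, cos 250°) = (-0.9397, -0.3420).
Slope in that direction = a·(-0.9397) + b·(-0.3420) = −0.08172.
Apparent dip = arctan|0.08172| = 4.67° (true dip is 5.3°, so apparent ≤ true as expected).

4.67°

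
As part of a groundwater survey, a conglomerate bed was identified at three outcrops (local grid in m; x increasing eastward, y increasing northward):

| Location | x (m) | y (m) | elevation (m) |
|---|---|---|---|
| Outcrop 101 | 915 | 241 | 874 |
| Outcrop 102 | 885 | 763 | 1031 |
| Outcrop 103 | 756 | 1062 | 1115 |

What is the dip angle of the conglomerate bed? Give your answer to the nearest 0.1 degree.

Two edge vectors: Outcrop 101→Outcrop 102 = (-30, 522, 157), Outcrop 101→Outcrop 103 = (-159, 821, 241).
Normal n = (Outcrop 101→Outcrop 102) × (Outcrop 101→Outcrop 103) = (-3095, -17733, 58368).
So ∂z/∂x = −n_x/n_z = 0.05303 and ∂z/∂y = −n_y/n_z = 0.30381.
Gradient magnitude |∇z| = √(a² + b²) = √(0.00281 + 0.09230) = 0.30841.
True dip = arctan(0.30841) = 17.1°, dipping toward S (azimuth ≈ 190°).

17.1°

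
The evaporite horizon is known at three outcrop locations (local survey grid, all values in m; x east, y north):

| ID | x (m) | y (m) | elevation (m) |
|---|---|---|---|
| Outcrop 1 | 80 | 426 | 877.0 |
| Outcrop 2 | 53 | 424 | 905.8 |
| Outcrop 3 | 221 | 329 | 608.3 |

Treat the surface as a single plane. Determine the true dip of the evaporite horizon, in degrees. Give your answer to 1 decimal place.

Let the plane be z = a·x + b·y + c.
Outcrop 2−Outcrop 1: −27a − 2b = 28.8;  Outcrop 3−Outcrop 1: 141a − 97b = −268.7.
Solving gives a = −1.14822, b = 1.10103.
Gradient magnitude |∇z| = √(a² + b²) = √(1.31842 + 1.21228) = 1.59082.
True dip = arctan(1.59082) = 57.8°, dipping toward SE (azimuth ≈ 134°).

57.8°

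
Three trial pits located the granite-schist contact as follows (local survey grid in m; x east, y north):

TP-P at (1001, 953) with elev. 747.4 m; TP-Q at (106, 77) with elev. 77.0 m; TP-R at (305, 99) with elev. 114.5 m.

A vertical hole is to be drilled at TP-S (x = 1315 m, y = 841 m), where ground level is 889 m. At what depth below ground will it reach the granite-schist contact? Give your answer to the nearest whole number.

177 m

Two edge vectors: TP-P→TP-Q = (-895, -876, -670.4), TP-P→TP-R = (-696, -854, -632.9).
Normal n = (TP-P→TP-Q) × (TP-P→TP-R) = (-18101.2, -99847.1, 154634).
So ∂z/∂x = −n_x/n_z = 0.11706 and ∂z/∂y = −n_y/n_z = 0.64570.
Intercept c from TP-P: 747.4 − 117.18 − 615.35 = 14.87.
At (1315, 841): z_contact = 153.9 + 543.0 + 14.87 = 711.8 m.
Depth below ground = 889 − 711.8 = 177 m.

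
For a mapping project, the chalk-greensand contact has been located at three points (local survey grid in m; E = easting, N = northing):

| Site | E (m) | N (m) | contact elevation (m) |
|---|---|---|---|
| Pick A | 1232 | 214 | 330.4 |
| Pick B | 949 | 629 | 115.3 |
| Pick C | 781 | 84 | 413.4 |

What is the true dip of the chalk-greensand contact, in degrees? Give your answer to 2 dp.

Let the plane be z = a·E + b·N + c.
Pick B−Pick A: −283a + 415b = −215.1;  Pick C−Pick A: −451a − 130b = 83.
Solving gives a = −0.02894, b = −0.53805.
Gradient magnitude |∇z| = √(a² + b²) = √(0.00084 + 0.28950) = 0.53883.
True dip = arctan(0.53883) = 28.32°, dipping toward N (azimuth ≈ 003°).

28.32°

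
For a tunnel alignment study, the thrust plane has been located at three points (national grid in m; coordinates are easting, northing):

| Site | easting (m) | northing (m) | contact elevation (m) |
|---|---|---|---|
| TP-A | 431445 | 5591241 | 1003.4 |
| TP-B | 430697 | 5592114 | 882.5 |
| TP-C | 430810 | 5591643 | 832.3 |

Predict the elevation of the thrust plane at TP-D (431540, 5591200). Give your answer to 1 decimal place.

Let the plane be z = a·easting + b·northing + c.
TP-B−TP-A: −748a + 873b = −120.9;  TP-C−TP-A: −635a + 402b = −171.1.
Solving gives a = 0.397259707, b = 0.201890333.
Then c = 1003.4 − a·431445 − b·5591241 = −1299209.82.
At (431540, 5591200): z = 171433.5 + 1128809.2 − 1299209.82 = 1032.9 m.

1032.9 m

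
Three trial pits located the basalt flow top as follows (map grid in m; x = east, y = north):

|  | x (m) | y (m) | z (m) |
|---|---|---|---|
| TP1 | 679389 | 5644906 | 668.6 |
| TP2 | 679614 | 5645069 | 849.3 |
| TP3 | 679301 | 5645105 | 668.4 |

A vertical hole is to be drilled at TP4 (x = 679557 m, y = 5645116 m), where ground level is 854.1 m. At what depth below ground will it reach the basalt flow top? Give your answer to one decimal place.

Let the plane be z = a·x + b·y + c.
TP2−TP1: 225a + 163b = 180.7;  TP3−TP1: −88a + 199b = −0.2.
Solving gives a = 0.608804276, b = 0.268214956.
Then c = 668.6 − a·679389 − b·5644906 = −1926994.54.
At (679557, 5645116): z_contact = 413717.21 + 1514104.54 − 1926994.54 = 827.20 m.
Depth below ground = 854.1 − 827.20 = 26.9 m.

26.9 m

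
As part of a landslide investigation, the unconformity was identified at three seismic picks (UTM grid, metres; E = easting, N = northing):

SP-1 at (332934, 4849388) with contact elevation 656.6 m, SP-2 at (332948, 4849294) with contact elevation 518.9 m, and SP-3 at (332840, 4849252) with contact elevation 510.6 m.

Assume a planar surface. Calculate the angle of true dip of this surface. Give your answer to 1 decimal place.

Let the plane be z = a·E + b·N + c.
SP-2−SP-1: 14a − 94b = −137.7;  SP-3−SP-1: −94a − 136b = −146.
Solving gives a = −0.46585, b = 1.39551.
Gradient magnitude |∇z| = √(a² + b²) = √(0.21701 + 1.94745) = 1.47121.
True dip = arctan(1.47121) = 55.8°, dipping toward SSE (azimuth ≈ 162°).

55.8°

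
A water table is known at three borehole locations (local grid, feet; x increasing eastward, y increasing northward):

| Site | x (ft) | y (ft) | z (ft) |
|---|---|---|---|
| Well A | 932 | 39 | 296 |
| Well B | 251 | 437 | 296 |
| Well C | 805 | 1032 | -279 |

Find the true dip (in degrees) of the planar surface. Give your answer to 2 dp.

Let the plane be z = a·x + b·y + c.
Well B−Well A: −681a + 398b = 0;  Well C−Well A: −127a + 993b = −575.
Solving gives a = −0.36576, b = −0.62583.
Gradient magnitude |∇z| = √(a² + b²) = √(0.13378 + 0.39167) = 0.72488.
True dip = arctan(0.72488) = 35.94°, dipping toward NNE (azimuth ≈ 030°).

35.94°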